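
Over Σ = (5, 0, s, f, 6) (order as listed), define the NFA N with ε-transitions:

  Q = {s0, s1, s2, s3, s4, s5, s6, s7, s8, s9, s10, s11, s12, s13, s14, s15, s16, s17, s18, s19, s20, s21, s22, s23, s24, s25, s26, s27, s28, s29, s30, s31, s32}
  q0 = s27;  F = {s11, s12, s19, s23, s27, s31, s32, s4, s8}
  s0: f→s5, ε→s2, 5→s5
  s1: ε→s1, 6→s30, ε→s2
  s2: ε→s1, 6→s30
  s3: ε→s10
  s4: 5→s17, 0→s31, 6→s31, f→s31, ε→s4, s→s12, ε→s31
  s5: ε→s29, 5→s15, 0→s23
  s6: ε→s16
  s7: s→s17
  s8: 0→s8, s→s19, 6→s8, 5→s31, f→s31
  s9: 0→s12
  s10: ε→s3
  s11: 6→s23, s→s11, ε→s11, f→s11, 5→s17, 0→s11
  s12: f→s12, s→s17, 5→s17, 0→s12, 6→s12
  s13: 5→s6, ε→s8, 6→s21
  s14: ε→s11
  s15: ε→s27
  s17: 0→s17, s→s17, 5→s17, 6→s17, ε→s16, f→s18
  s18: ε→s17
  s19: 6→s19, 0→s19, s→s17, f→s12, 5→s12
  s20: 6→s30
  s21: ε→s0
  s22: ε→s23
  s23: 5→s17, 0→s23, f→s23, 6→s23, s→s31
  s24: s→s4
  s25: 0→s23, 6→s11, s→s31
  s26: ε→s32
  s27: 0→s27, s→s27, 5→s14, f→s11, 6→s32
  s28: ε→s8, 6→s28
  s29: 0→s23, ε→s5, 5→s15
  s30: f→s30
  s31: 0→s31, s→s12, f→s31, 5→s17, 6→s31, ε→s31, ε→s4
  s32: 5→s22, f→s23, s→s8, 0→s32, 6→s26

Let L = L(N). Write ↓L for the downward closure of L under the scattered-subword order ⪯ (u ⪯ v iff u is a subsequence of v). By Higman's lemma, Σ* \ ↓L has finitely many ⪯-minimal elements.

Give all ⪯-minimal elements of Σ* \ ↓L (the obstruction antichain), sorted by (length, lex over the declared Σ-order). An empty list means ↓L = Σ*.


|Q|=33, |F|=9, |δ|=92 (23 ε).
min D↑ (9 st, q0=0, F={3}): 0:5→1,0→0,s→0,f→1,6→2 1:5→3,0→1,s→1,f→1,6→4 2:5→4,0→2,s→5,f→4,6→2 3:5→3,0→3,s→3,f→3,6→3 4:5→3,0→4,s→6,f→4,6→4 5:5→6,0→5,s→7,f→6,6→5 6:5→3,0→6,s→8,f→6,6→6 7:5→8,0→7,s→3,f→8,6→7 8:5→3,0→8,s→3,f→8,6→8 (ε-aug+det+¬).
'55': N↓-sim [15, 10, 3] end={s16,s17,s18} — reject; 2/2 single-dels accept.
'f5': N↓-sim [15, 8, 3] end={s16,s17,s18} ∉↓L; 2/2 deletions ∈↓L.
'6sss': |S_i|=[15, 12, 8, 5, 3] end={s16,s17,s18} rej; 4/4 del acc.
3 words, ⪯-incomp.

min(Σ*\↓L) = [55, f5, 6sss].


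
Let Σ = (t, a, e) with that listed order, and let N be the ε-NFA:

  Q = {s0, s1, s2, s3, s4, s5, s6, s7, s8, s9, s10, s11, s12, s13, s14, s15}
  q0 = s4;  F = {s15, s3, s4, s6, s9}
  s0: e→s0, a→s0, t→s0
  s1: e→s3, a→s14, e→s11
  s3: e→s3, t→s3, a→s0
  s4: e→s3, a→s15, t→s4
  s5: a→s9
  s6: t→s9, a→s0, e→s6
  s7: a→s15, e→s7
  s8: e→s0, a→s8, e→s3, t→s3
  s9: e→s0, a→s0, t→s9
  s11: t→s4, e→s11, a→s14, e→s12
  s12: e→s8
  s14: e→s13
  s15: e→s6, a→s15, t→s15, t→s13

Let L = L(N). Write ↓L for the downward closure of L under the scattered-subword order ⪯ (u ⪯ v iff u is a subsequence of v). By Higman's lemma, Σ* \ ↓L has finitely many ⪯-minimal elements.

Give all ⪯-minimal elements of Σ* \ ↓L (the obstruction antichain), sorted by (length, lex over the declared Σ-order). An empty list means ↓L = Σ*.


|Q|=16, |F|=5, |δ|=35 (0 ε).
min D↑ (6 st, q0=0, F={4}): 0:t→0,a→1,e→2 1:t→1,a→1,e→3 2:t→2,a→4,e→2 3:t→5,a→4,e→3 4:t→4,a→4,e→4 5:t→5,a→4,e→4.
'ea': run [7, 4, 1] end={s0} rej; 2/2 single-dels accept.
'aete': run [7, 5, 3, 2, 1] end={s0} — reject; 4/4 single-dels accept.
2 words, ⪯-incomp.

min(Σ*\↓L) = [ea, aete].


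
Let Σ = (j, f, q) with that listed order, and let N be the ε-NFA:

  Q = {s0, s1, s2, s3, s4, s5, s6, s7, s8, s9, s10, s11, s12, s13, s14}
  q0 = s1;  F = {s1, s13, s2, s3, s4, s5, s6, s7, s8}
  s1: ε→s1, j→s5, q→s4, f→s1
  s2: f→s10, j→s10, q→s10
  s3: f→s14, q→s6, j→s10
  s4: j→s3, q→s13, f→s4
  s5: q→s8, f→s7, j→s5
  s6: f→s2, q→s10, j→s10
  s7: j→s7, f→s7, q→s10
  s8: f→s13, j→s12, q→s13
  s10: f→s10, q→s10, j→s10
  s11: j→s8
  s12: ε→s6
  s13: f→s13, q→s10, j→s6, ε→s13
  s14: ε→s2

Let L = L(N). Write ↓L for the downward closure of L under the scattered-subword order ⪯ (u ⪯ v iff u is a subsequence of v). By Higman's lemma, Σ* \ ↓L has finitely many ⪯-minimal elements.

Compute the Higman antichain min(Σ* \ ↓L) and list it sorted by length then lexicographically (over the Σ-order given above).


|Q|=15, |F|=9, |δ|=35 (4 ε).
min D↑ (10 st, q0=0, F={7}): 0:j→1,f→0,q→2 1:j→1,f→3,q→4 2:j→5,f→2,q→6 3:j→3,f→3,q→7 4:j→8,f→6,q→6 5:j→7,f→9,q→8 6:j→8,f→6,q→7 7:j→7,f→7,q→7 8:j→7,f→9,q→7 9:j→7,f→7,q→7 [Hopcroft].
'jfq': run [12, 10, 6, 1] end={s10} ∉↓L; 3/3 del acc.
'qjj': N↓-sim [12, 9, 6, 1] end={s10} — reject; 3/3 deletions ∈↓L.
'qqq': run [12, 9, 4, 1] end={s10} — reject; 3/3 deletions ∈↓L.
'jqjq': run [12, 10, 6, 4, 1] end={s10} ∉↓L; 4/4 deletions ∈↓L.
'qjff': N↓-sim [12, 9, 6, 3, 1] end={s10} — reject; 4/4 del acc.
5 obstructions.

A = [jfq, qjj, qqq, jqjq, qjff].


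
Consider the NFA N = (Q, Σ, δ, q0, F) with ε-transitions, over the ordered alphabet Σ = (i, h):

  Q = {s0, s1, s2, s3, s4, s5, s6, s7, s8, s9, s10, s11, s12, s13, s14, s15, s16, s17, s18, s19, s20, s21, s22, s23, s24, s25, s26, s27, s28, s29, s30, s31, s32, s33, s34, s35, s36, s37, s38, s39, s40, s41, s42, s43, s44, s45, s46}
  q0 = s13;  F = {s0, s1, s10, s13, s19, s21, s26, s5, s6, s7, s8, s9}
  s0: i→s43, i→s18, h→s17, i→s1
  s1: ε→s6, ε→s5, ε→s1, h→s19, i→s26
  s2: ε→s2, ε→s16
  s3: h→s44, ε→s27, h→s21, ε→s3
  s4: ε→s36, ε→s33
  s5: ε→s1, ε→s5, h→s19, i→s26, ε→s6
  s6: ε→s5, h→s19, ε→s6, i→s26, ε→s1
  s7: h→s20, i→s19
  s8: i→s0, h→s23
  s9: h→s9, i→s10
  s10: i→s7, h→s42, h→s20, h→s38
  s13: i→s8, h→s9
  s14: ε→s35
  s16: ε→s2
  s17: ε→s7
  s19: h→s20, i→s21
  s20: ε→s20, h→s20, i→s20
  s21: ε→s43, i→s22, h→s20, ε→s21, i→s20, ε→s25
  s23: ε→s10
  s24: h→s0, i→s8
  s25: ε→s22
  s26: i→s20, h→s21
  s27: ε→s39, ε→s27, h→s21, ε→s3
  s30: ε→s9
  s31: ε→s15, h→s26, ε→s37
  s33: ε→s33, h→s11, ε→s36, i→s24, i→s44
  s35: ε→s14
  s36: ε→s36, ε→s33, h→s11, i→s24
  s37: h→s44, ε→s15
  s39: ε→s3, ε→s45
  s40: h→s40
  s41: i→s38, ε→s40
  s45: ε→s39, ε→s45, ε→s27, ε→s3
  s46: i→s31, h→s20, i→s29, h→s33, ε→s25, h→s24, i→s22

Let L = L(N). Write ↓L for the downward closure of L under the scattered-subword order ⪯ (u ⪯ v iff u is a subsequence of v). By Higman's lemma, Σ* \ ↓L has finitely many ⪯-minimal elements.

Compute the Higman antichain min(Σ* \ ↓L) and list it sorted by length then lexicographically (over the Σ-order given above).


|Q|=47, |F|=12, |δ|=95 (44 ε).
min D↑ (11 st, q0=0, F={7}): 0:i→1,h→2 1:i→3,h→4 2:i→4,h→2 3:i→5,h→6 4:i→6,h→7 5:i→8,h→9 6:i→9,h→7 7:i→7,h→7 8:i→7,h→10 9:i→10,h→7 10:i→7,h→7.
'ihh': run [21, 19, 12, 3] end={s20,s38,s42} — reject; 3/3 deletions ∈↓L.
'hih': run [21, 13, 10, 3] end={s20,s38,s42} ∉↓L; 3/3 del acc.
'iiiii': run [21, 19, 14, 11, 6, 2] end={s20,s22} — reject; 5/5 del acc.
3 obstructions.

A = [ihh, hih, iiiii].


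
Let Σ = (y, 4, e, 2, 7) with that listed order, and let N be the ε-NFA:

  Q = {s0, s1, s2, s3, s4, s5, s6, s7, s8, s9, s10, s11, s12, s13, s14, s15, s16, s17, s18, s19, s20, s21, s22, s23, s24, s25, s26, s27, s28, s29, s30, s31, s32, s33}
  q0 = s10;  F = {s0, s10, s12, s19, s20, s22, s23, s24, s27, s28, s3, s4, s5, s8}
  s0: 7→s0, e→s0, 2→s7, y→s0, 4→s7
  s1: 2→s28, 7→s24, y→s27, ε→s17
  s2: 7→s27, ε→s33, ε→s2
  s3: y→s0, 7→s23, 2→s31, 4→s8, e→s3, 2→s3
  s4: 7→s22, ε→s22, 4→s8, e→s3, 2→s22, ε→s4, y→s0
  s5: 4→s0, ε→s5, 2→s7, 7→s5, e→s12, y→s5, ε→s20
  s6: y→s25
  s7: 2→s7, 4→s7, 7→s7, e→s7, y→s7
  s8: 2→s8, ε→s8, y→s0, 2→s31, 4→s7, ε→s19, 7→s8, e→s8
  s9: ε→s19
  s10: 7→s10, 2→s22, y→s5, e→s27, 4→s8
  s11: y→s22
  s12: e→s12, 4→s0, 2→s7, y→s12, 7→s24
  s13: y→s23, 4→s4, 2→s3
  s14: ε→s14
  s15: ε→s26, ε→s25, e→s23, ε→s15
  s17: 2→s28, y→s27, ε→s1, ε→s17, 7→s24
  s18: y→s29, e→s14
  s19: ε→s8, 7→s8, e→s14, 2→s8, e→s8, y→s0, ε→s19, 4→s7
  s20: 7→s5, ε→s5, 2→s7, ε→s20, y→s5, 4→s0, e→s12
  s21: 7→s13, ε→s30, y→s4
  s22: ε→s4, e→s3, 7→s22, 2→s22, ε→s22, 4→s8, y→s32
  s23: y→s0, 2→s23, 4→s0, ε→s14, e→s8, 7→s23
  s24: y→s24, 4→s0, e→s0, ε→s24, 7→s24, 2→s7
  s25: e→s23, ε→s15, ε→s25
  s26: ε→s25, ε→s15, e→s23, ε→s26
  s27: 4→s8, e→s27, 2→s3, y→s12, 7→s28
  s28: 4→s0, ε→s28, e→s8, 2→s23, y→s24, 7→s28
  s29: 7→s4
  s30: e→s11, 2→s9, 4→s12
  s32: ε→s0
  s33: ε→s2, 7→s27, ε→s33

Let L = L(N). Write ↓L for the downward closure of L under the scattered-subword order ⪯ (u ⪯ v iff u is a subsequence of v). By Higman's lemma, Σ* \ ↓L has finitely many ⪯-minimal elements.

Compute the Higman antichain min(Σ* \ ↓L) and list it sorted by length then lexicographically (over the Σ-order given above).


|Q|=34, |F|=14, |δ|=136 (34 ε).
min D↑ (12 st, q0=0, F={7}): 0:y→1,4→2,e→3,2→4,7→0 1:y→1,4→5,e→6,2→7,7→1 2:y→5,4→7,e→2,2→2,7→2 3:y→6,4→2,e→3,2→8,7→9 4:y→5,4→2,e→8,2→4,7→4 5:y→5,4→7,e→5,2→7,7→5 6:y→6,4→5,e→6,2→7,7→10 7:y→7,4→7,e→7,2→7,7→7 8:y→5,4→2,e→8,2→8,7→11 9:y→10,4→5,e→2,2→11,7→9 10:y→10,4→5,e→5,2→7,7→10 11:y→5,4→5,e→2,2→11,7→11.
'y2': |S_i|=[18, 7, 1] end={s7} rej; 2/2 deletions ∈↓L.
'44': run [18, 6, 1] end={s7} ∉↓L; 2/2 del acc.
'2y4': run [18, 11, 3, 1] end={s7} — reject; 3/3 deletions ∈↓L.
'e742': run [18, 12, 9, 2, 1] end={s7} ∉↓L; 4/4 del acc.
'e7e4': run [18, 12, 9, 6, 1] end={s7} — reject; 4/4 deletions ∈↓L.
5 words, ⪯-incomp.

min(Σ*\↓L) = [y2, 44, 2y4, e742, e7e4].


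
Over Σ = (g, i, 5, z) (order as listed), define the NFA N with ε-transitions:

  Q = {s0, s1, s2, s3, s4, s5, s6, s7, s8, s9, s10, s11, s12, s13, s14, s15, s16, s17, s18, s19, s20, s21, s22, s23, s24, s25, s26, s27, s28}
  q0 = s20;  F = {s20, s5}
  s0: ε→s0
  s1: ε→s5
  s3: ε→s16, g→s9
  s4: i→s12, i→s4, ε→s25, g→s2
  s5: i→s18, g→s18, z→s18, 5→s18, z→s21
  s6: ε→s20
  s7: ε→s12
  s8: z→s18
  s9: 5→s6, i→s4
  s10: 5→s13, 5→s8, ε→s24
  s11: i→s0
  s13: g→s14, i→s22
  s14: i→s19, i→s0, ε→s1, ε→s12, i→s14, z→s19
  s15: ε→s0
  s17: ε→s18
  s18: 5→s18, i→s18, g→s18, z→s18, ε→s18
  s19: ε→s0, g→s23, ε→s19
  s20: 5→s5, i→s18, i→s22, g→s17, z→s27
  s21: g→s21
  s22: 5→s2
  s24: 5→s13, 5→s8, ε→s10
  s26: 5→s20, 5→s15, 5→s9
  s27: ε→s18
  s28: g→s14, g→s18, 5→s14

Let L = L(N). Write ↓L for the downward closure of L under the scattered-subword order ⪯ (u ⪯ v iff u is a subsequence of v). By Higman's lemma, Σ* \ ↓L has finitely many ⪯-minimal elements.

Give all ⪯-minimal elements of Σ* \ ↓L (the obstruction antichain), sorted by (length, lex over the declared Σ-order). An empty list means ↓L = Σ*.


|Q|=29, |F|=2, |δ|=57 (16 ε).
min D↑ (3 st, q0=0, F={1}): 0:g→1,i→1,5→2,z→1 1:g→1,i→1,5→1,z→1 2:g→1,i→1,5→1,z→1.
'g': N↓-sim [8, 3] end={s17,s18,s21} ∉↓L; 1/1 single-dels accept.
'i': N↓-sim [8, 3] end={s18,s2,s22} — reject; 1/1 single-dels accept.
'z': N↓-sim [8, 3] end={s18,s21,s27} rej; 1/1 single-dels accept.
'55': |S_i|=[8, 4, 1] end={s18} rej; 2/2 single-dels accept.
4 minimals (antichain).

A = [g, i, z, 55].


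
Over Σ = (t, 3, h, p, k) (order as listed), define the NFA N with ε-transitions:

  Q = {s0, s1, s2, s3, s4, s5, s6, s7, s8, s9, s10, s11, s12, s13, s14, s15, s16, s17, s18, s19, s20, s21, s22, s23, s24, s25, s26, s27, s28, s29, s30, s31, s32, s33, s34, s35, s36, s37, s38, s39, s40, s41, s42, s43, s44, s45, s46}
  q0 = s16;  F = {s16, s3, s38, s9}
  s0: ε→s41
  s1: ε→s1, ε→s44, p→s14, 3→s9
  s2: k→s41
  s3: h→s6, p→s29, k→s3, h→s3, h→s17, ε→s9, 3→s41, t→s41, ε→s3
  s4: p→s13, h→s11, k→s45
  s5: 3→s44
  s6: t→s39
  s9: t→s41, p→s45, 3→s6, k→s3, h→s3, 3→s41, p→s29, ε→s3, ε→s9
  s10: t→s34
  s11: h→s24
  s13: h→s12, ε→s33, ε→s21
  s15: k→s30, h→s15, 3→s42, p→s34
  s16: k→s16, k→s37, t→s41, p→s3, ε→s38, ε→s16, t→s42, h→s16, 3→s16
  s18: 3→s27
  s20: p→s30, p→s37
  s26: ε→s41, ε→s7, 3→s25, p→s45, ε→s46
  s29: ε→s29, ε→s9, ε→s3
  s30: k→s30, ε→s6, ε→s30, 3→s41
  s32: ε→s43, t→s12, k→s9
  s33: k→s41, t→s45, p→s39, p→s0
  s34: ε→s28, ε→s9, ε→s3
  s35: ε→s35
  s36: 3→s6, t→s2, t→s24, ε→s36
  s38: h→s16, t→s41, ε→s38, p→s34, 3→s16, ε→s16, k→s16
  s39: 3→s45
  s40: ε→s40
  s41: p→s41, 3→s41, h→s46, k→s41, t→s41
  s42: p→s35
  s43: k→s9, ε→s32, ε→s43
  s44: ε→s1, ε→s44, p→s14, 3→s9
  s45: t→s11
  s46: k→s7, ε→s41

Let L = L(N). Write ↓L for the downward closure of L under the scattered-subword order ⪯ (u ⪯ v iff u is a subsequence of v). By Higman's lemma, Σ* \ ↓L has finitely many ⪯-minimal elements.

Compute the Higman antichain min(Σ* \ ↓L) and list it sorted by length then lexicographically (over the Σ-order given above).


min(Σ*\↓L) = [t, p3].

|Q|=47, |F|=4, |δ|=102 (33 ε).
min D↑ (3 st, q0=0, F={1}): 0:t→1,3→0,h→0,p→2,k→0 1:t→1,3→1,h→1,p→1,k→1 2:t→1,3→1,h→2,p→2,k→2 (ε-aug+det+¬).
't': N↓-sim [19, 9] end={s11,s24,s35,s39,s41,s42,s45,s46,s7} — reject; 1/1 del acc.
'p3': run [19, 15, 8] end={s11,s24,s39,s41,s45,s46,s6,s7} rej; 2/2 single-dels accept.
2 words, ⪯-incomp.


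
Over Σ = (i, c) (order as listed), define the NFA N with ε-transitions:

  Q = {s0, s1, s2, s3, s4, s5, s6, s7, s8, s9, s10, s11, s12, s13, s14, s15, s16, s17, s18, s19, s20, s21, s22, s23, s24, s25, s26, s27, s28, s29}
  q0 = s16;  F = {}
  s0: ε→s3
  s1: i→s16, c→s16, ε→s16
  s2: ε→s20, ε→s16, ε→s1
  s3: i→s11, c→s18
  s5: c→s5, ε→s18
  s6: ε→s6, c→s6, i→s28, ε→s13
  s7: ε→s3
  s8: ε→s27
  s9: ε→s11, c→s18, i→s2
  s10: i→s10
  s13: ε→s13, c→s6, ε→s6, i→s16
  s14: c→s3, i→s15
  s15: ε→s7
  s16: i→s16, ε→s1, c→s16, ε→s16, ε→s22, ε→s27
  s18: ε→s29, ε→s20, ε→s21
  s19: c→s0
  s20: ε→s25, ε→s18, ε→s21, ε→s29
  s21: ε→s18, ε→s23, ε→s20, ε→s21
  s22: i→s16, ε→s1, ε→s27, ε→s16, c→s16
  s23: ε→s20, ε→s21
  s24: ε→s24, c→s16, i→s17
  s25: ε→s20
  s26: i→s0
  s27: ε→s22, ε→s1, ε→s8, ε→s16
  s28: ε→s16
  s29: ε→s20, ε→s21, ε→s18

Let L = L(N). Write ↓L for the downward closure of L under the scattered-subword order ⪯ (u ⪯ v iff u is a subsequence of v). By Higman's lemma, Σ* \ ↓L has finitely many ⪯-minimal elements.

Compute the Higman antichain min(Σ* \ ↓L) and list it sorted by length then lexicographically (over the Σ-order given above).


|Q|=30, |F|=0, |δ|=66 (44 ε).
min D↑ (1 st, q0=0, F={0}): 0:i→0,c→0 [Hopcroft].
ε ∈ L(D↑) — L = ∅.

A = [ε].


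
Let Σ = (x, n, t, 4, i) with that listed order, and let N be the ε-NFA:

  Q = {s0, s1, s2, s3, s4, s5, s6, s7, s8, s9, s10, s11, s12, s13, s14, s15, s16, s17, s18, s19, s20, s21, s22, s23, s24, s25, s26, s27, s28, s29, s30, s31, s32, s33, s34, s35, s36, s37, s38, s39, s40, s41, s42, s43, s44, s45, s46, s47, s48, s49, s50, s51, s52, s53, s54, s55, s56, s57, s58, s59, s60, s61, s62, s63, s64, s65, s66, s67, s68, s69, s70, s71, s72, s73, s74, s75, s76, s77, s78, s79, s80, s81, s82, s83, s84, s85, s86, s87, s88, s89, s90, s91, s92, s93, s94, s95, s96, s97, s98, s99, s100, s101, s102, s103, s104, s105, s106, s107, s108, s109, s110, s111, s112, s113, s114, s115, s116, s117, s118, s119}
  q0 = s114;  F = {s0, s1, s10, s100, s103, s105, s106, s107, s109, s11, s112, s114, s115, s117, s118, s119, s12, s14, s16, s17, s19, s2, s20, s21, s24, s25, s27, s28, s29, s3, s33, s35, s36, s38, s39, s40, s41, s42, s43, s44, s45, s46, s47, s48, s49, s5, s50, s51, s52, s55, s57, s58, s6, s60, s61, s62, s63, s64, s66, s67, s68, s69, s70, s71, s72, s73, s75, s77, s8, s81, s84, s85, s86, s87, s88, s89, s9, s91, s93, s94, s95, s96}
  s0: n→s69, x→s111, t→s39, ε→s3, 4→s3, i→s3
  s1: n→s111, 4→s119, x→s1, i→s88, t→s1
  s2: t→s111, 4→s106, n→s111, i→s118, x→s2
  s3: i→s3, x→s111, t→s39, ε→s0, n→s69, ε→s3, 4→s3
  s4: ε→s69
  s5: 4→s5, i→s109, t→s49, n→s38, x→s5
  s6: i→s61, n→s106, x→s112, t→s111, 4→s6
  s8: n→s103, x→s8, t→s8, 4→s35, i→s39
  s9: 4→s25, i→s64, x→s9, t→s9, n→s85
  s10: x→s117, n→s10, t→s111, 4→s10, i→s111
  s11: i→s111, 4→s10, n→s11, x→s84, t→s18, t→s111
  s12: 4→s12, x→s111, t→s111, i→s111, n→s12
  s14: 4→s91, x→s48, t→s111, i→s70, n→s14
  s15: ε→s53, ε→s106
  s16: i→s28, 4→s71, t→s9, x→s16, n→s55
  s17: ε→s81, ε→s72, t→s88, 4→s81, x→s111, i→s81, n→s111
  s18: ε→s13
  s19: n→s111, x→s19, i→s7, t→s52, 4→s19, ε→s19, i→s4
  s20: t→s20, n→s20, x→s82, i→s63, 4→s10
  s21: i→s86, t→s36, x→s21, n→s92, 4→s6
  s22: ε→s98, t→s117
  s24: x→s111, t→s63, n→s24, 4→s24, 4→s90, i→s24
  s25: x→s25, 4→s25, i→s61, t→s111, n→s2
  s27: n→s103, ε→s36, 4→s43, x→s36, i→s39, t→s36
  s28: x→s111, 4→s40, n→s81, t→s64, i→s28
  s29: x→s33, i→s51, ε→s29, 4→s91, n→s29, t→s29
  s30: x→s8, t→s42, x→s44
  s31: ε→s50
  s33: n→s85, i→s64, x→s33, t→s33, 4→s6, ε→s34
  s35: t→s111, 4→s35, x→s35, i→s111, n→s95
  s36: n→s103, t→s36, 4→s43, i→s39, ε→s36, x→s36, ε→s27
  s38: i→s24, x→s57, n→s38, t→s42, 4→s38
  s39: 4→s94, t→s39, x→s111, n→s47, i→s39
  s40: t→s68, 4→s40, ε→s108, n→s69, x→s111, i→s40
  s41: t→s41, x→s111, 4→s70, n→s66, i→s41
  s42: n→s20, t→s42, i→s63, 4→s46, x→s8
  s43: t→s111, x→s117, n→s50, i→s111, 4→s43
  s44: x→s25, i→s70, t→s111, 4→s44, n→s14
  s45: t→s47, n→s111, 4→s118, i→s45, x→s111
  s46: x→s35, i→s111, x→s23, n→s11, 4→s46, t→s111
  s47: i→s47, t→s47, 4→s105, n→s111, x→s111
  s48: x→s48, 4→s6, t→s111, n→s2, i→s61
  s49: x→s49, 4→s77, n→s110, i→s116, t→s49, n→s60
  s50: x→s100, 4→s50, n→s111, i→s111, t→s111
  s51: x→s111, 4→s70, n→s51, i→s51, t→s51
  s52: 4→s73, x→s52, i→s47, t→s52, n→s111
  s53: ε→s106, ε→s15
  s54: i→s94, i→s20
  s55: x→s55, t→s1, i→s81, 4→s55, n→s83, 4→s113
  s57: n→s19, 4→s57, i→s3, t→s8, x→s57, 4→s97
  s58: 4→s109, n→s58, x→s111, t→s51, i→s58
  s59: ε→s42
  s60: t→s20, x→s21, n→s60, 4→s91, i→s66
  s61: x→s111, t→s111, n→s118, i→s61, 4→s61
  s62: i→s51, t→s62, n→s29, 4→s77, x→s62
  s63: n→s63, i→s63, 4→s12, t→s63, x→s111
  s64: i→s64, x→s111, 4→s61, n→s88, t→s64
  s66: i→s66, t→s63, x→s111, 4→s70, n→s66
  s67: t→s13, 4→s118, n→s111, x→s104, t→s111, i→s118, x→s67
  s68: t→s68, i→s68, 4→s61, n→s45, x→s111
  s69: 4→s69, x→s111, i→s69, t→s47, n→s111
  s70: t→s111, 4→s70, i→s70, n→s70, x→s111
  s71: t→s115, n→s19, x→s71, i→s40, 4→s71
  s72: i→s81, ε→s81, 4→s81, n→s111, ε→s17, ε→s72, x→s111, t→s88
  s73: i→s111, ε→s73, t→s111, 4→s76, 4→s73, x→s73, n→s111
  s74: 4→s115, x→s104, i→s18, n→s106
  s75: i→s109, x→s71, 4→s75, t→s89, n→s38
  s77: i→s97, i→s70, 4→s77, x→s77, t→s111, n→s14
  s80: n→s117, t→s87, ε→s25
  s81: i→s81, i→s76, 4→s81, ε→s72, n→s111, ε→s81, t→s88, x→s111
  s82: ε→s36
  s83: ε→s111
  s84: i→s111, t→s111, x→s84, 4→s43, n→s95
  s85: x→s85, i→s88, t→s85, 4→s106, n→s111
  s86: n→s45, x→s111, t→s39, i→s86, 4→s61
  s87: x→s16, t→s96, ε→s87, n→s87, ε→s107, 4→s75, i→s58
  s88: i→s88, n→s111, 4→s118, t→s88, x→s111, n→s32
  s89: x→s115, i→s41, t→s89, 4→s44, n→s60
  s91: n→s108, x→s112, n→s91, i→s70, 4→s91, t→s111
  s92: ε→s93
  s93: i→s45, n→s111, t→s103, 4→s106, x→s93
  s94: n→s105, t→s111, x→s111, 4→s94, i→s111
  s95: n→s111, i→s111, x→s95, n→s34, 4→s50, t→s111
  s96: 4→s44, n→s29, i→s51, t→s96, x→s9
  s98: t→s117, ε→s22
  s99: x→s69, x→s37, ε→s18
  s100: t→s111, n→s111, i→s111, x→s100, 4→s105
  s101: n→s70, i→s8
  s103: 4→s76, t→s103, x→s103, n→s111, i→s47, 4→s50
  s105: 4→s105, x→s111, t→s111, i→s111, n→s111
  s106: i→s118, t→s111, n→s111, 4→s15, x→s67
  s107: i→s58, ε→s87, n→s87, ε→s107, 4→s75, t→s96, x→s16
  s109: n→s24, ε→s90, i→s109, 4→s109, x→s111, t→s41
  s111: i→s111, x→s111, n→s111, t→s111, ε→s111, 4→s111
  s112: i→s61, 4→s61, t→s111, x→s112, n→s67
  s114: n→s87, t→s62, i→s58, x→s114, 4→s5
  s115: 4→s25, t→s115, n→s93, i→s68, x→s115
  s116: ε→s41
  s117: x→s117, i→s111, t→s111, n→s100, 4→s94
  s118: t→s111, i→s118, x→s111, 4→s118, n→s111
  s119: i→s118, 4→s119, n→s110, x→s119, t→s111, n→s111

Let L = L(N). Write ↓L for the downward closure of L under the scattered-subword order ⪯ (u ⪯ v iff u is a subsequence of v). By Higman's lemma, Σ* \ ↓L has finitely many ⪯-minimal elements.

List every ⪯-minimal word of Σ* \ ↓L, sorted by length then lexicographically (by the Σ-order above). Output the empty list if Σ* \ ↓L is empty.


min(Σ*\↓L) = [ix, t4t, nxnn, 4nt4i, tn4x4x].

|Q|=120, |F|=82, |δ|=489 (40 ε).
min D↑ (78 st, q0=0, F={14}): 0:x→0,n→1,t→2,4→3,i→4 1:x→5,n→1,t→6,4→7,i→4 2:x→2,n→8,t→2,4→9,i→10 3:x→3,n→11,t→12,4→3,i→13 4:x→14,n→4,t→10,4→13,i→4 5:x→5,n→15,t→16,4→17,i→18 6:x→16,n→8,t→6,4→19,i→10 7:x→17,n→11,t→20,4→7,i→13 8:x→21,n→8,t→8,4→22,i→10 9:x→9,n→23,t→14,4→9,i→24 10:x→14,n→10,t→10,4→24,i→10 11:x→25,n→11,t→26,4→11,i→27 12:x→12,n→28,t→12,4→9,i→29 13:x→14,n→27,t→29,4→13,i→13 14:x→14,n→14,t→14,4→14,i→14 15:x→15,n→14,t→30,4→15,i→31 16:x→16,n→32,t→16,4→33,i→34 17:x→17,n→35,t→36,4→17,i→37 18:x→14,n→31,t→34,4→37,i→18 19:x→33,n→23,t→14,4→19,i→24 20:x→36,n→28,t→20,4→19,i→29 21:x→21,n→32,t→21,4→38,i→34 22:x→39,n→22,t→14,4→22,i→24 23:x→40,n→23,t→14,4→22,i→24 24:x→14,n→24,t→14,4→24,i→24 25:x→25,n→35,t→41,4→25,i→42 26:x→41,n→43,t→26,4→44,i→45 27:x→14,n→27,t→45,4→27,i→27 28:x→46,n→28,t→43,4→22,i→47 29:x→14,n→47,t→29,4→24,i→29 30:x→30,n→14,t→30,4→48,i→49 31:x→14,n→14,t→49,4→31,i→31 32:x→32,n→14,t→32,4→50,i→49 33:x→33,n→51,t→14,4→33,i→52 34:x→14,n→49,t→34,4→52,i→34 35:x→35,n→14,t→53,4→35,i→54 36:x→36,n→55,t→36,4→33,i→56 37:x→14,n→54,t→56,4→37,i→37 38:x→39,n→50,t→14,4→38,i→52 39:x→39,n→57,t→14,4→52,i→52 40:x→40,n→51,t→14,4→38,i→52 41:x→41,n→58,t→41,4→59,i→60 42:x→14,n→54,t→60,4→42,i→42 43:x→61,n→43,t→43,4→62,i→45 44:x→59,n→63,t→14,4→44,i→14 45:x→14,n→45,t→45,4→64,i→45 46:x→46,n→55,t→61,4→38,i→65 47:x→14,n→47,t→45,4→24,i→47 48:x→48,n→14,t→14,4→48,i→66 49:x→14,n→14,t→49,4→66,i→49 50:x→57,n→14,t→14,4→50,i→66 51:x→51,n→14,t→14,4→50,i→66 52:x→14,n→66,t→14,4→52,i→52 53:x→53,n→14,t→53,4→67,i→68 54:x→14,n→14,t→68,4→54,i→54 55:x→55,n→14,t→58,4→50,i→69 56:x→14,n→69,t→56,4→52,i→56 57:x→57,n→14,t→14,4→66,i→66 58:x→58,n→14,t→58,4→70,i→68 59:x→59,n→71,t→14,4→59,i→14 60:x→14,n→68,t→60,4→72,i→60 61:x→61,n→58,t→61,4→73,i→60 62:x→74,n→62,t→14,4→62,i→14 63:x→75,n→63,t→14,4→62,i→14 64:x→14,n→64,t→14,4→64,i→14 65:x→14,n→69,t→60,4→52,i→65 66:x→14,n→14,t→14,4→66,i→66 67:x→67,n→14,t→14,4→67,i→14 68:x→14,n→14,t→68,4→76,i→68 69:x→14,n→14,t→68,4→66,i→69 70:x→77,n→14,t→14,4→70,i→14 71:x→71,n→14,t→14,4→70,i→14 72:x→14,n→76,t→14,4→72,i→14 73:x→74,n→70,t→14,4→73,i→14 74:x→74,n→77,t→14,4→72,i→14 75:x→75,n→71,t→14,4→73,i→14 76:x→14,n→14,t→14,4→76,i→14 77:x→77,n→14,t→14,4→76,i→14 (ε-aug+det+¬).
'ix': |S_i|=[103, 37, 1] end={s111} ∉↓L; 2/2 deletions ∈↓L.
't4t': N↓-sim [103, 76, 41, 3] end={s111,s13,s18} ∉↓L; 3/3 del acc.
'nxnn': run [103, 97, 70, 38, 5] end={s110,s111,s32,s34,s83} — reject; 4/4 single-dels accept.
'4nt4i': N↓-sim [103, 89, 67, 31, 20, 1] end={s111} ∉↓L; 5/5 single-dels accept.
'tn4x4x': N↓-sim [103, 76, 54, 23, 11, 5, 1] end={s111} ∉↓L; 6/6 deletions ∈↓L.
5 minimals (antichain).


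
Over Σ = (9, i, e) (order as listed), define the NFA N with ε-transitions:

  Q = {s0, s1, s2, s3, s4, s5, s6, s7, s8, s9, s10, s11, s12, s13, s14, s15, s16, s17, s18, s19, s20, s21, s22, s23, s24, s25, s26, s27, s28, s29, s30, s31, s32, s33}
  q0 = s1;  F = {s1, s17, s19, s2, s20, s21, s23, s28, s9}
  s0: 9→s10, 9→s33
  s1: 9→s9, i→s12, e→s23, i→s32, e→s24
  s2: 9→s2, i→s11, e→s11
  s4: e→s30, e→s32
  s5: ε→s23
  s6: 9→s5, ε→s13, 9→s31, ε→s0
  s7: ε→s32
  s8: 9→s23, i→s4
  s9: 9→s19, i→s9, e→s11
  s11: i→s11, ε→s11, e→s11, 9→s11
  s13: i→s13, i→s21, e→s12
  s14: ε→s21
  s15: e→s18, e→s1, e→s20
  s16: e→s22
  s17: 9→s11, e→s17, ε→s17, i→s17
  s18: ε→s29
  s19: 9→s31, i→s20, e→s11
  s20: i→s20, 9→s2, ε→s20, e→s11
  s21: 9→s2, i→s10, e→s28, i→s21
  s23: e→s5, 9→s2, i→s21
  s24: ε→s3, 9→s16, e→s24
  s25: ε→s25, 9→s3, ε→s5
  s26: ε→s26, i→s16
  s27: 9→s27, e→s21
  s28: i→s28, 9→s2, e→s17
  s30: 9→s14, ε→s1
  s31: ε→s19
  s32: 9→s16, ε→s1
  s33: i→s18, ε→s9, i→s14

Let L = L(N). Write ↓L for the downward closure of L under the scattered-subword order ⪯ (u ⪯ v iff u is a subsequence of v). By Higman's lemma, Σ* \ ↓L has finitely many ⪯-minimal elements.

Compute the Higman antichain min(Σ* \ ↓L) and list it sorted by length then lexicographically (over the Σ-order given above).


min(Σ*\↓L) = [9e, e9i, 99i9i, eiee9].

|Q|=34, |F|=9, |δ|=75 (17 ε).
min D↑ (10 st, q0=0, F={4}): 0:9→1,i→0,e→2 1:9→3,i→1,e→4 2:9→5,i→6,e→2 3:9→3,i→7,e→4 4:9→4,i→4,e→4 5:9→5,i→4,e→4 6:9→5,i→6,e→8 7:9→5,i→7,e→4 8:9→5,i→8,e→9 9:9→4,i→9,e→9.
'9e': run [19, 8, 2] end={s11,s22} — reject; 2/2 deletions ∈↓L.
'e9i': run [19, 12, 4, 1] end={s11} — reject; 3/3 deletions ∈↓L.
'99i9i': run [19, 8, 5, 3, 2, 1] end={s11} ∉↓L; 5/5 del acc.
'eiee9': N↓-sim [19, 12, 6, 4, 2, 1] end={s11} rej; 5/5 deletions ∈↓L.
4 words, ⪯-incomp.


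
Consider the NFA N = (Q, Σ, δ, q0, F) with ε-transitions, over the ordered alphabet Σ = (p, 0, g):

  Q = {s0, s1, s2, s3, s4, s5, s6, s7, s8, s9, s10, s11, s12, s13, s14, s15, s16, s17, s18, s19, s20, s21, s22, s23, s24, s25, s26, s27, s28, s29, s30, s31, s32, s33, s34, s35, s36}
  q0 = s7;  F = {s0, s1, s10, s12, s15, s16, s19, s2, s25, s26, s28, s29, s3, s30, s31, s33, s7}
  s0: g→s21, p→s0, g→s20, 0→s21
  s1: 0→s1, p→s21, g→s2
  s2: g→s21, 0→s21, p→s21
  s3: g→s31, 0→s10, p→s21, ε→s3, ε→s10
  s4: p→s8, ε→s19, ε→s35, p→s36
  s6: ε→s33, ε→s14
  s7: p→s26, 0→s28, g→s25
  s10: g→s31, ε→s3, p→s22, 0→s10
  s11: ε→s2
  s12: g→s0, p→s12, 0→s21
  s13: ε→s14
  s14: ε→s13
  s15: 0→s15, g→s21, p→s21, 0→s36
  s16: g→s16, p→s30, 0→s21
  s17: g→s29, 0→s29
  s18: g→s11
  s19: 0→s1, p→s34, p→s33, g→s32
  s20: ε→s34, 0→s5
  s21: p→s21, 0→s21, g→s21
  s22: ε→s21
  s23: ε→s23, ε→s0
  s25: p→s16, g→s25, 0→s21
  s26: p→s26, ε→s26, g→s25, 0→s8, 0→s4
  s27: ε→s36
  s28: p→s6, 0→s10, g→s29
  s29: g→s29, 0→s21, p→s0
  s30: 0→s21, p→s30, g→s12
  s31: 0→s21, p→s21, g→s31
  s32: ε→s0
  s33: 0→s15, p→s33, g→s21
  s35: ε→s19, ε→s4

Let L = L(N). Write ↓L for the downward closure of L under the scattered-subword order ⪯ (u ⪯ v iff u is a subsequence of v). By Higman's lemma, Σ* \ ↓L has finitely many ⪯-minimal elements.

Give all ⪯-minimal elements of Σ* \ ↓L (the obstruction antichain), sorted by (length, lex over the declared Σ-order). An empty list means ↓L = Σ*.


|Q|=37, |F|=17, |δ|=83 (19 ε).
min D↑ (17 st, q0=0, F={9}): 0:p→1,0→2,g→3 1:p→1,0→4,g→3 2:p→5,0→6,g→7 3:p→8,0→9,g→3 4:p→5,0→10,g→11 5:p→5,0→12,g→9 6:p→9,0→6,g→13 7:p→11,0→9,g→7 8:p→14,0→9,g→8 9:p→9,0→9,g→9 10:p→9,0→10,g→15 11:p→11,0→9,g→9 12:p→9,0→12,g→9 13:p→9,0→9,g→13 14:p→14,0→9,g→16 15:p→9,0→9,g→9 16:p→16,0→9,g→11 (ε-aug+det+¬).
'g0': run [30, 13, 2] end={s21,s5} — reject; 2/2 single-dels accept.
'0pg': run [30, 24, 13, 4] end={s20,s21,s34,s5} rej; 3/3 single-dels accept.
'00p': N↓-sim [30, 24, 10, 2] end={s21,s22} rej; 3/3 del acc.
'p0gg': run [30, 24, 15, 7, 4] end={s20,s21,s34,s5} — reject; 4/4 deletions ∈↓L.
'gppggg': |S_i|=[30, 13, 8, 7, 6, 5, 4] end={s20,s21,s34,s5} ∉↓L; 6/6 deletions ∈↓L.
5 obstructions.

Antichain: [g0, 0pg, 00p, p0gg, gppggg].


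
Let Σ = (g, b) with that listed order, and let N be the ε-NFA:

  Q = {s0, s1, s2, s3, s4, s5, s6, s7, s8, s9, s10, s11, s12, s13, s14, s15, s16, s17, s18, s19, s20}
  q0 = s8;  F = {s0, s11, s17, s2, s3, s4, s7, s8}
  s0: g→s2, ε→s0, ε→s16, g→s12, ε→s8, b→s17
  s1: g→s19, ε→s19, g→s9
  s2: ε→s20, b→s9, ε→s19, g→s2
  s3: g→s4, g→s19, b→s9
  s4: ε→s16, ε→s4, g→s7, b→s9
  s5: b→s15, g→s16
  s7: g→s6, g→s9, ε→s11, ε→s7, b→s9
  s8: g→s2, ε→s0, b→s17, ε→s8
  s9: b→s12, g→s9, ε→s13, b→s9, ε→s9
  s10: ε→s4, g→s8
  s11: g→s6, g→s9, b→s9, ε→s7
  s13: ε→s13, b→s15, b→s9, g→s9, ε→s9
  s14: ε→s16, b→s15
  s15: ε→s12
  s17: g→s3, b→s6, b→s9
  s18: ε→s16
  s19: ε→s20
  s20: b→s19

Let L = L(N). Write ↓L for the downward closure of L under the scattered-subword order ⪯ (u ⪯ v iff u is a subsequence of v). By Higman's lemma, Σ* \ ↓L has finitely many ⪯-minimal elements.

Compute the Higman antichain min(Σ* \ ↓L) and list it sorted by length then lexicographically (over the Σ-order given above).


|Q|=21, |F|=8, |δ|=56 (22 ε).
min D↑ (7 st, q0=0, F={3}): 0:g→1,b→2 1:g→1,b→3 2:g→4,b→3 3:g→3,b→3 4:g→5,b→3 5:g→6,b→3 6:g→3,b→3 (ε-aug+det+¬).
'gb': |S_i|=[16, 13, 6] end={s12,s13,s15,s19,s20,s9} — reject; 2/2 deletions ∈↓L.
'bb': N↓-sim [16, 13, 7] end={s12,s13,s15,s19,s20,s6,s9} — reject; 2/2 single-dels accept.
'bgggg': |S_i|=[16, 13, 12, 11, 7, 5] end={s12,s13,s15,s6,s9} ∉↓L; 5/5 del acc.
3 words, ⪯-incomp.

A = [gb, bb, bgggg].


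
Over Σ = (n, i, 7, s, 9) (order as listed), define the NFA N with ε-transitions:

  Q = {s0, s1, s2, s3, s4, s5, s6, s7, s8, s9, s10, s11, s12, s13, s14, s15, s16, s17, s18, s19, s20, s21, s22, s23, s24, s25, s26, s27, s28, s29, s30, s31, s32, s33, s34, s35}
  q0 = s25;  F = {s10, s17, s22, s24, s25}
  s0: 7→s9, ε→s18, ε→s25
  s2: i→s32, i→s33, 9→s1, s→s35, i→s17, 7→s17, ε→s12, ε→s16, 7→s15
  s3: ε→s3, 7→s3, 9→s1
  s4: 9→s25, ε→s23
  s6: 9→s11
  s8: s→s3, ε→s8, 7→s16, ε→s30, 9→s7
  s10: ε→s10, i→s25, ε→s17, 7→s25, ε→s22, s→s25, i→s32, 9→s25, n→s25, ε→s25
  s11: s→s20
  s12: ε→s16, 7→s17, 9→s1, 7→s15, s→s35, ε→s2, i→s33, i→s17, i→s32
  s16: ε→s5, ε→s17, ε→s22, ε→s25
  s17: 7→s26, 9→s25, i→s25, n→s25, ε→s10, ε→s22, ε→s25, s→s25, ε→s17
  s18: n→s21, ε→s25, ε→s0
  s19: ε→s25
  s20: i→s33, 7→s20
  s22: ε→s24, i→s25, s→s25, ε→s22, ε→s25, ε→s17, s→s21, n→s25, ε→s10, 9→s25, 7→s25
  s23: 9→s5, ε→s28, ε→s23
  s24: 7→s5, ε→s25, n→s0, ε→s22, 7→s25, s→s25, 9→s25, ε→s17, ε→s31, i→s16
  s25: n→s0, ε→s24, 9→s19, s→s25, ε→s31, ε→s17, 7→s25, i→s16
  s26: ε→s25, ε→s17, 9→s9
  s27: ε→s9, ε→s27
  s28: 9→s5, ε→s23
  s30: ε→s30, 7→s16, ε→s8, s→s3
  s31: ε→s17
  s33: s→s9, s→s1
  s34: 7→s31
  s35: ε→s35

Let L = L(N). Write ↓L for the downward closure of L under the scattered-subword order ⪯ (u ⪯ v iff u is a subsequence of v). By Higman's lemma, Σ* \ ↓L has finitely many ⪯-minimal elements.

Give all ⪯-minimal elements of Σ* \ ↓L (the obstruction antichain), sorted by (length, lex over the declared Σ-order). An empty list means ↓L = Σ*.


Antichain: [].

|Q|=36, |F|=5, |δ|=110 (48 ε).
min D↑ (1 st, q0=0, F={}): 0:n→0,i→0,7→0,s→0,9→0.
L(D↑) = ∅; no obstructions.


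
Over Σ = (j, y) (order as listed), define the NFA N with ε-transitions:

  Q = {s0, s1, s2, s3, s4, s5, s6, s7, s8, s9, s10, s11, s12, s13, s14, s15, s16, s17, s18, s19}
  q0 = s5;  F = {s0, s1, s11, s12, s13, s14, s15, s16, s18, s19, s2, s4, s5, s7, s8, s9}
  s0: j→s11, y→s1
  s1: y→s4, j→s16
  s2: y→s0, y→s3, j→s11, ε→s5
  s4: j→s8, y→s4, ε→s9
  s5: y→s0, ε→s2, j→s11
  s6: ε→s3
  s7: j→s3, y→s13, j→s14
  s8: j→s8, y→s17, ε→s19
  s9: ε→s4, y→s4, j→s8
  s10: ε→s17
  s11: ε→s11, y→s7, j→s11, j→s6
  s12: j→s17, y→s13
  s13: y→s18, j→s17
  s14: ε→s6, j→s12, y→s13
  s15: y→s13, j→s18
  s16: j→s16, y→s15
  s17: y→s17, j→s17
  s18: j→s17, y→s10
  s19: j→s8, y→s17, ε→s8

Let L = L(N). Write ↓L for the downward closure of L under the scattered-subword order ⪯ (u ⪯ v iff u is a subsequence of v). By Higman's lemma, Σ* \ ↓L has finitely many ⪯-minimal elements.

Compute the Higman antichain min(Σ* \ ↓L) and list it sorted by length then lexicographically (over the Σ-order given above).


|Q|=20, |F|=16, |δ|=47 (10 ε).
min D↑ (14 st, q0=0, F={10}): 0:j→1,y→2 1:j→1,y→3 2:j→1,y→4 3:j→5,y→6 4:j→7,y→8 5:j→9,y→6 6:j→10,y→11 7:j→7,y→12 8:j→13,y→8 9:j→10,y→6 10:j→10,y→10 11:j→10,y→10 12:j→11,y→6 13:j→13,y→10 [Hopcroft].
'jyyj': |S_i|=[20, 14, 10, 4, 1] end={s17} rej; 4/4 deletions ∈↓L.
'jyjjj': N↓-sim [20, 14, 10, 8, 5, 1] end={s17} rej; 5/5 del acc.
'jyyyy': |S_i|=[20, 14, 10, 4, 3, 2] end={s10,s17} rej; 5/5 del acc.
'yyyjy': |S_i|=[20, 18, 16, 9, 5, 2] end={s10,s17} ∉↓L; 5/5 single-dels accept.
'yyjyjj': |S_i|=[20, 18, 16, 12, 5, 3, 1] end={s17} rej; 6/6 del acc.
5 minimals (antichain).

A = [jyyj, jyjjj, jyyyy, yyyjy, yyjyjj].


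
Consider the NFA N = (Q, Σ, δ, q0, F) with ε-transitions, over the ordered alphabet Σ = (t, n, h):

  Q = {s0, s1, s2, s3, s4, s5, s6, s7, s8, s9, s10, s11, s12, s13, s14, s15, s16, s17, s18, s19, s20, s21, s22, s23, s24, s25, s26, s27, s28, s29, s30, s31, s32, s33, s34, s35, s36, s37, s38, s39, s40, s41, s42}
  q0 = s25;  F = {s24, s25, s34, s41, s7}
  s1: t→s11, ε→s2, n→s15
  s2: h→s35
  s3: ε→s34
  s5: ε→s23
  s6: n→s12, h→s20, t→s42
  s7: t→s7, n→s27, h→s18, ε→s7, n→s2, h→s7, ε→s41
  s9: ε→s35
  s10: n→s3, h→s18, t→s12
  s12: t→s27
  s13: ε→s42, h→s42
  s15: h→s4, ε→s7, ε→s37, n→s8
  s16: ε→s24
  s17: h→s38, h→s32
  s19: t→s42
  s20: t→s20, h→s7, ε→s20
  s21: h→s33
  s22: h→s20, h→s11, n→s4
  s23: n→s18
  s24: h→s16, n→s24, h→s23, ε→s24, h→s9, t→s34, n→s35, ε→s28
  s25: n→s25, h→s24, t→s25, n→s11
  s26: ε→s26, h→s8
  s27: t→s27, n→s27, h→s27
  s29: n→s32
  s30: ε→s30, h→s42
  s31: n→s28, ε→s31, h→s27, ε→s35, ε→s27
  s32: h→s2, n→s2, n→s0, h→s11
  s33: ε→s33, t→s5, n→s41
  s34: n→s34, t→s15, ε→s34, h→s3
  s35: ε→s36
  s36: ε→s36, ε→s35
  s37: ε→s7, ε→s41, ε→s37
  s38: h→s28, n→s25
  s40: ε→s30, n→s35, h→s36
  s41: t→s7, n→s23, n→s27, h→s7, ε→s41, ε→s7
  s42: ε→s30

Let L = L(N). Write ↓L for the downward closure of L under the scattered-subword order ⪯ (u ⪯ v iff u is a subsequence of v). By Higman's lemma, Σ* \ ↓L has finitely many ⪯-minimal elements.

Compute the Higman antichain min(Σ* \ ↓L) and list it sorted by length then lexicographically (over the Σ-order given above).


min(Σ*\↓L) = [httn].

|Q|=43, |F|=5, |δ|=93 (30 ε).
min D↑ (5 st, q0=0, F={4}): 0:t→0,n→0,h→1 1:t→2,n→1,h→1 2:t→3,n→2,h→2 3:t→3,n→4,h→3 4:t→4,n→4,h→4 [Hopcroft].
'httn': run [20, 18, 14, 12, 7] end={s18,s2,s23,s27,s35,s36,s8} ∉↓L; 4/4 del acc.
1 words, ⪯-incomp.


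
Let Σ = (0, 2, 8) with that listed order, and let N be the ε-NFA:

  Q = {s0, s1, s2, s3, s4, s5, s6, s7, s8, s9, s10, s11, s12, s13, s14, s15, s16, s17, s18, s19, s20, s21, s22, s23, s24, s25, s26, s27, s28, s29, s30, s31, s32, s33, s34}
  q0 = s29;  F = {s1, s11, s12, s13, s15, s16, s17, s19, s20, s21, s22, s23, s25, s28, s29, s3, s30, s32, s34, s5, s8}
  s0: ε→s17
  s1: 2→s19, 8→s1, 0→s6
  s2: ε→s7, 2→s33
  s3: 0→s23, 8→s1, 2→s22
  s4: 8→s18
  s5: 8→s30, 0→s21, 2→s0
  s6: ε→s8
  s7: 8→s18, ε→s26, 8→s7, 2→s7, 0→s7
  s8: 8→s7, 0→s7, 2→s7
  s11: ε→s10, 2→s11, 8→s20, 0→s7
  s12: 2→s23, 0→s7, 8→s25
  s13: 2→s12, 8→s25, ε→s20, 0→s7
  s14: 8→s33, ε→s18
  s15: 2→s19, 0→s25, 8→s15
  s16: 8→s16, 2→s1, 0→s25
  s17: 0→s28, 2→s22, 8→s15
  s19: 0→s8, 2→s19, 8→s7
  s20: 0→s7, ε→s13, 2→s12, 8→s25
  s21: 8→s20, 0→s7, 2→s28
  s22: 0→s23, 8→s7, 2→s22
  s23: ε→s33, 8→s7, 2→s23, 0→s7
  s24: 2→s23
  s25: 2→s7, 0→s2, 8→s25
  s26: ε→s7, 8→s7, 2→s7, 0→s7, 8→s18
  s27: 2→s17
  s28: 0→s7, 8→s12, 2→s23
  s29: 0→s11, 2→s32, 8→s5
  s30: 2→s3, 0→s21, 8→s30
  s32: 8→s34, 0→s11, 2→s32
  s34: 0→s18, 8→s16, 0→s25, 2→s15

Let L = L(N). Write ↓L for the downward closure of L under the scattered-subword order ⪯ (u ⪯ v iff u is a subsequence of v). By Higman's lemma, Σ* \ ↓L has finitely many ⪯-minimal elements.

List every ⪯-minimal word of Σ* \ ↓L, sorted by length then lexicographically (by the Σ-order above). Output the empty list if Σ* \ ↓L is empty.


|Q|=35, |F|=21, |δ|=87 (10 ε).
min D↑ (21 st, q0=0, F={4}): 0:0→1,2→2,8→3 1:0→4,2→1,8→5 2:0→1,2→2,8→6 3:0→7,2→8,8→9 4:0→4,2→4,8→4 5:0→4,2→10,8→11 6:0→11,2→12,8→13 7:0→4,2→14,8→5 8:0→14,2→15,8→12 9:0→7,2→16,8→9 10:0→4,2→17,8→11 11:0→4,2→4,8→11 12:0→11,2→18,8→12 13:0→11,2→19,8→13 14:0→4,2→17,8→10 15:0→17,2→15,8→4 16:0→17,2→15,8→19 17:0→4,2→17,8→4 18:0→20,2→18,8→4 19:0→20,2→18,8→19 20:0→4,2→4,8→4 (ε-aug+det+¬).
'00': N↓-sim [29, 16, 5] end={s18,s2,s26,s33,s7} rej; 2/2 deletions ∈↓L.
'0882': run [29, 16, 10, 6, 4] end={s18,s26,s33,s7} ∉↓L; 4/4 deletions ∈↓L.
'2802': |S_i|=[29, 25, 17, 8, 4] end={s18,s26,s33,s7} rej; 4/4 del acc.
'8228': run [29, 25, 18, 8, 3] end={s18,s26,s7} rej; 4/4 single-dels accept.
'88208': |S_i|=[29, 25, 21, 15, 8, 3] end={s18,s26,s7} ∉↓L; 5/5 del acc.
5 obstructions.

A = [00, 0882, 2802, 8228, 88208].
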